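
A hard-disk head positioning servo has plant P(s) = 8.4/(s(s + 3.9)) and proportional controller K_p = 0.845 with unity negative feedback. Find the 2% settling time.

T_s ≈ 2.05 s

Closed-loop characteristic equation: s² + 3.9s + 7.098 = 0, so ω_n = 2.664 rad/s and ζ = 3.9/(2·2.664) = 0.7319.
2% settling time T_s ≈ 4/(ζω_n) = 4/1.95 = 2.05 s.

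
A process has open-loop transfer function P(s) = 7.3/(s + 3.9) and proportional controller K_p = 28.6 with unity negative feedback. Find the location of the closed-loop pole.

Closed-loop transfer function: T(s) = K_p·P(s)/(1 + K_p·P(s)) = 208.8/(s + 3.9 + 208.8) = 208.8/(s + 212.7).
The closed-loop pole is at s = −212.7.

s = -212.7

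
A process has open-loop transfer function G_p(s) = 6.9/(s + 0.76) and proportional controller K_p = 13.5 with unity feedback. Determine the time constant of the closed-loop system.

τ = 0.0106 s

Closed-loop transfer function: T(s) = K_p·G_p(s)/(1 + K_p·G_p(s)) = 93.15/(s + 0.76 + 93.15) = 93.15/(s + 93.91).
Time constant τ = 1/93.91 = 0.0106 s.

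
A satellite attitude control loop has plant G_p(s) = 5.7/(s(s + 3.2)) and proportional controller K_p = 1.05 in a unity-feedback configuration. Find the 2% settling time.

From 1 + K_pG_p(s) = 0: s² + 3.2s + 5.985 = 0 ⇒ ω_n = 2.446, ζ = 0.654.
2% settling time T_s ≈ 4/(ζω_n) = 4/1.6 = 2.5 s.

T_s ≈ 2.5 s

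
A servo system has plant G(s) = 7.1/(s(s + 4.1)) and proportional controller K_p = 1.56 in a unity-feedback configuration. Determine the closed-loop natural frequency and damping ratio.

ω_n = 3.33 rad/s, ζ = 0.616

The closed-loop denominator is s(s+4.1) + 1.56·7.1 = s² + 4.1s + 11.08.
So ω_n² = 11.08 ⇒ ω_n = 3.328 rad/s, and ζ = 4.1/(2ω_n) = 0.616.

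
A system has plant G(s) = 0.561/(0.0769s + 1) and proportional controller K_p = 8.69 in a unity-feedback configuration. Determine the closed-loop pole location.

Closed loop: T(s) = K_p·G/(1+K_p·G) = 4.875/(0.0769s + 1 + 4.875), with pole at s = −(1 + 4.875)/0.0769 = −76.4.

s = -76.4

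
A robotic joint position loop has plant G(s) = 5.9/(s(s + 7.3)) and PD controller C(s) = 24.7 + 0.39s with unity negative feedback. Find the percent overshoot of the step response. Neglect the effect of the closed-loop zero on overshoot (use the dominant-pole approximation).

Forward path: (24.7 + 0.39s)·5.9/(s(s+7.3)). The closed-loop characteristic equation is s² + (7.3 + 5.9·0.39)s + 5.9·24.7 = 0.
That is s² + 9.601s + 145.7 = 0, so ω_n = 12.07 rad/s and ζ = 9.601/(2·12.07) = 0.3977.
%OS = 100·exp(−πζ/√(1−ζ²)) = 25.6%.

25.6%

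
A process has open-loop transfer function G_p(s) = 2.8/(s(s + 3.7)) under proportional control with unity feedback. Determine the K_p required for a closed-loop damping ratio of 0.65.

K_p = 2.89

Closed-loop characteristic equation: s² + 3.7s + K_p·2.8 = 0.
So ω_n = √(2.8K_p) and 2ζω_n = 3.7, giving ζ = 3.7/(2√(2.8K_p)).
Setting ζ = 0.65: √(2.8K_p) = 3.7/(2·0.65) = 2.846, so K_p = 8.101/2.8 = 2.89.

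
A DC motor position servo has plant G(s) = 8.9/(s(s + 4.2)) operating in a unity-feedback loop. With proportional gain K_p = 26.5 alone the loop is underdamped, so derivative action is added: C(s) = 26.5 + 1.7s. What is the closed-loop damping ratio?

ζ = 0.629

Forward path: (26.5 + 1.7s)·8.9/(s(s+4.2)). The closed-loop characteristic equation is s² + (4.2 + 8.9·1.7)s + 8.9·26.5 = 0.
That is s² + 19.33s + 235.9 = 0, so ω_n = 15.36 rad/s and ζ = 19.33/(2·15.36) = 0.6293.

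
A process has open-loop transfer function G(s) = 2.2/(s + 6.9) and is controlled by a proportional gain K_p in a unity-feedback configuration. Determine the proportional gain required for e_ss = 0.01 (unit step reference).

K_p = 310

Steady-state error for a unit step on this type-0 loop is 1/(1 + K_p·G(0)).
G(0) = 0.3188. Require 1/(1 + K_p·0.3188) = 0.01, so 1 + 0.3188·K_p = 100.
K_p = (100 − 1)/0.3188 = 310.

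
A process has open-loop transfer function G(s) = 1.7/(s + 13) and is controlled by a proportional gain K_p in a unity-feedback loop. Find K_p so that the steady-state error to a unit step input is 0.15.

K_p = 43.3

The loop is type 0, so e_ss(step) = 1/(1 + K_pos) with K_pos = K_p·G(0).
G(0) = 0.1308. Require 1/(1 + K_p·0.1308) = 0.15, so 1 + 0.1308·K_p = 6.667.
K_p = (6.667 − 1)/0.1308 = 43.3.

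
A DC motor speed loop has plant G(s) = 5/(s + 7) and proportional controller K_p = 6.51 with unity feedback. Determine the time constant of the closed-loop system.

τ = 0.0253 s

Closed-loop transfer function: T(s) = K_p·G(s)/(1 + K_p·G(s)) = 32.55/(s + 7 + 32.55) = 32.55/(s + 39.55).
Time constant τ = 1/39.55 = 0.0253 s.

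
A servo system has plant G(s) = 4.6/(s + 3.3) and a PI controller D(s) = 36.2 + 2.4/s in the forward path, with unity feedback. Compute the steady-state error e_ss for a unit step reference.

0

The open loop D(s)G(s) has a pole at the origin (type 1), so the static position error constant is infinite and e_ss = 1/(1+∞) = 0.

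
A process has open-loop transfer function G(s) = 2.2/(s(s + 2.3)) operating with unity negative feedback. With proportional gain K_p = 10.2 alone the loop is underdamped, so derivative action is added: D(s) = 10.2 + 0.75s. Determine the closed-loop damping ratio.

ζ = 0.417

Forward path: (10.2 + 0.75s)·2.2/(s(s+2.3)). The closed-loop characteristic equation is s² + (2.3 + 2.2·0.75)s + 2.2·10.2 = 0.
That is s² + 3.95s + 22.44 = 0, so ω_n = 4.737 rad/s and ζ = 3.95/(2·4.737) = 0.4169.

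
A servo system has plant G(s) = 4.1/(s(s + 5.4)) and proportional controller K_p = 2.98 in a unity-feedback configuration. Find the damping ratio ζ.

The closed-loop denominator is s(s+5.4) + 2.98·4.1 = s² + 5.4s + 12.22.
Matching s² + 2ζω_n s + ω_n²: ω_n = √12.22 = 3.495 rad/s and 2ζω_n = 5.4, so ζ = 5.4/(2·3.495) = 0.772.

ζ = 0.772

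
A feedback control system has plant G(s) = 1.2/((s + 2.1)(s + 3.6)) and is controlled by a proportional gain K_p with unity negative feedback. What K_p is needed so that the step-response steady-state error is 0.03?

For a type-0 loop with proportional control, e_ss = 1/(1 + K_p·G(0)).
G(0) = 0.1587. Require 1/(1 + K_p·0.1587) = 0.03, so 1 + 0.1587·K_p = 33.33.
K_p = (33.33 − 1)/0.1587 = 204.

K_p = 204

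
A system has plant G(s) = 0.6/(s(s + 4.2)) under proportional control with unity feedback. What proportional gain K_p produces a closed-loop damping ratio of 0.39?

K_p = 48.3

Closed-loop characteristic equation: s² + 4.2s + K_p·0.6 = 0.
So ω_n = √(0.6K_p) and 2ζω_n = 4.2, giving ζ = 4.2/(2√(0.6K_p)).
Setting ζ = 0.39: √(0.6K_p) = 4.2/(2·0.39) = 5.385, so K_p = 28.99/0.6 = 48.3.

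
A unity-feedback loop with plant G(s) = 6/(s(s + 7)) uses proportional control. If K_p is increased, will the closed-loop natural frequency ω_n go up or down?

increase

ω_n = √(6·K_p), which grows with K_p.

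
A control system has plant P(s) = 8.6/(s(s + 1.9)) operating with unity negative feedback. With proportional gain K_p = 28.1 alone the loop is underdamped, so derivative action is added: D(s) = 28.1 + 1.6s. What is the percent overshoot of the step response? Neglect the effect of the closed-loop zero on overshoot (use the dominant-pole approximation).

16%

Forward path: (28.1 + 1.6s)·8.6/(s(s+1.9)). The closed-loop characteristic equation is s² + (1.9 + 8.6·1.6)s + 8.6·28.1 = 0.
That is s² + 15.66s + 241.7 = 0, so ω_n = 15.55 rad/s and ζ = 15.66/(2·15.55) = 0.5037.
%OS = 100·exp(−πζ/√(1−ζ²)) = 16%.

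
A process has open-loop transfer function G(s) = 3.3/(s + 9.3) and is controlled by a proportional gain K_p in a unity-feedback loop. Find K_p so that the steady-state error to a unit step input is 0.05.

For a type-0 loop with proportional control, e_ss = 1/(1 + K_p·G(0)).
G(0) = 0.3548. Require 1/(1 + K_p·0.3548) = 0.05, so 1 + 0.3548·K_p = 20.
K_p = (20 − 1)/0.3548 = 53.5.

K_p = 53.5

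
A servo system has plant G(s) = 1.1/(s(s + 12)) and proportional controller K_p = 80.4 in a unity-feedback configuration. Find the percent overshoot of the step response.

From 1 + K_pG(s) = 0: s² + 12s + 88.44 = 0 ⇒ ω_n = 9.404, ζ = 0.638.
%OS = 100·exp(−πζ/√(1−ζ²)) = 100·exp(−π·0.638/√0.5929) = 7.41%.

7.41%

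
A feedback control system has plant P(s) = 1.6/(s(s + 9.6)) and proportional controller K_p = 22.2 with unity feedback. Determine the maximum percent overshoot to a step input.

Closed-loop characteristic equation: s² + 9.6s + 35.52 = 0, so ω_n = 5.96 rad/s and ζ = 9.6/(2·5.96) = 0.8054.
%OS = 100·exp(−πζ/√(1−ζ²)) = 100·exp(−π·0.8054/√0.3514) = 1.4%.

1.4%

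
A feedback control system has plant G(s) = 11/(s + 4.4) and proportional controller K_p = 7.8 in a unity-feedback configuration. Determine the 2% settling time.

T_s ≈ 0.0443 s

Closed-loop transfer function: T(s) = K_p·G(s)/(1 + K_p·G(s)) = 85.8/(s + 4.4 + 85.8) = 85.8/(s + 90.2).
Time constant τ = 1/90.2 = 0.01109 s, so the 2% settling time is about 4τ = 0.0443 s.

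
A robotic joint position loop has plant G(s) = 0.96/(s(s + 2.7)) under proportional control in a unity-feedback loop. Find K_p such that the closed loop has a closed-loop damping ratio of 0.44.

Closed-loop characteristic equation: s² + 2.7s + K_p·0.96 = 0.
So ω_n = √(0.96K_p) and 2ζω_n = 2.7, giving ζ = 2.7/(2√(0.96K_p)).
Setting ζ = 0.44: √(0.96K_p) = 2.7/(2·0.44) = 3.068, so K_p = 9.414/0.96 = 9.81.

K_p = 9.81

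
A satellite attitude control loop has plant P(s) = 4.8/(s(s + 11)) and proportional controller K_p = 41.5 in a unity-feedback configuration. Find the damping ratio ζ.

1 + K_p·P(s) = 0 gives s² + 11s + 199.2 = 0.
Matching s² + 2ζω_n s + ω_n²: ω_n = √199.2 = 14.11 rad/s and 2ζω_n = 11, so ζ = 11/(2·14.11) = 0.39.

ζ = 0.39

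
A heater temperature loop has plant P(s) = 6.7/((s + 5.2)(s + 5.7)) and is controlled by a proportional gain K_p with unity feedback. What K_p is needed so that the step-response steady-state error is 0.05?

The loop is type 0, so e_ss(step) = 1/(1 + K_pos) with K_pos = K_p·P(0).
P(0) = 0.226. Require 1/(1 + K_p·0.226) = 0.05, so 1 + 0.226·K_p = 20.
K_p = (20 − 1)/0.226 = 84.1.

K_p = 84.1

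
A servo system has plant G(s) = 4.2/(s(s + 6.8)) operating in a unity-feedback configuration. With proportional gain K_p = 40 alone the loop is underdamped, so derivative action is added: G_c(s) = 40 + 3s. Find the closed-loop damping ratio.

ζ = 0.748

Forward path: (40 + 3s)·4.2/(s(s+6.8)). The closed-loop characteristic equation is s² + (6.8 + 4.2·3)s + 4.2·40 = 0.
That is s² + 19.4s + 168 = 0, so ω_n = 12.96 rad/s and ζ = 19.4/(2·12.96) = 0.7484.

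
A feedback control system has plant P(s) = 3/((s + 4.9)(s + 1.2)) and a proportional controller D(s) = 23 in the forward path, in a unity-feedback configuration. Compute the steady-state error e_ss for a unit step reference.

0.0785

The loop is type 0. Static position error constant K_pos = D(0)·P(0) = 23·0.5102 = 11.73.
Steady-state error to a unit step: e_ss = 1/(1+K_pos) = 1/12.73 = 0.0785.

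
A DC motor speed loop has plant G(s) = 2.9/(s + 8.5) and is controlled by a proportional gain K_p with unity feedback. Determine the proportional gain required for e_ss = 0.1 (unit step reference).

K_p = 26.4

For a type-0 loop with proportional control, e_ss = 1/(1 + K_p·G(0)).
G(0) = 0.3412. Require 1/(1 + K_p·0.3412) = 0.1, so 1 + 0.3412·K_p = 10.
K_p = (10 − 1)/0.3412 = 26.4.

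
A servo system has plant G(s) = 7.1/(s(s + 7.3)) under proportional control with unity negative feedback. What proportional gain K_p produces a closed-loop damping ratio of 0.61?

Closed-loop characteristic equation: s² + 7.3s + K_p·7.1 = 0.
So ω_n = √(7.1K_p) and 2ζω_n = 7.3, giving ζ = 7.3/(2√(7.1K_p)).
Setting ζ = 0.61: √(7.1K_p) = 7.3/(2·0.61) = 5.984, so K_p = 35.8/7.1 = 5.04.

K_p = 5.04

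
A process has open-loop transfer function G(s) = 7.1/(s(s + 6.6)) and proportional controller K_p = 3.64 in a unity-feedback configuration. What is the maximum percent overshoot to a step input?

6.85%

Closed-loop characteristic equation: s² + 6.6s + 25.84 = 0, so ω_n = 5.084 rad/s and ζ = 6.6/(2·5.084) = 0.6491.
%OS = 100·exp(−πζ/√(1−ζ²)) = 100·exp(−π·0.6491/√0.5786) = 6.85%.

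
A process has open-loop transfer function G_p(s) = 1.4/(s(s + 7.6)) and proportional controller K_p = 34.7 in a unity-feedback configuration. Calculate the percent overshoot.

13%

The closed-loop denominator s² + 7.6s + 48.58 gives ω_n = √48.58 = 6.97 and ζ = 7.6/(2ω_n) = 0.5452.
%OS = 100·exp(−πζ/√(1−ζ²)) = 100·exp(−π·0.5452/√0.7028) = 13%.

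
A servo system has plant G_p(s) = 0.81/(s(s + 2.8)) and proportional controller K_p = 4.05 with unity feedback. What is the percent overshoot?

2.18%

Closed-loop characteristic equation: s² + 2.8s + 3.28 = 0, so ω_n = 1.811 rad/s and ζ = 2.8/(2·1.811) = 0.773.
%OS = 100·exp(−πζ/√(1−ζ²)) = 100·exp(−π·0.773/√0.4025) = 2.18%.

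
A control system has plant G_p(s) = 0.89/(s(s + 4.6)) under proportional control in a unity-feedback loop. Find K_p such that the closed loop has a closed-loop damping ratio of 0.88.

Closed-loop characteristic equation: s² + 4.6s + K_p·0.89 = 0.
So ω_n = √(0.89K_p) and 2ζω_n = 4.6, giving ζ = 4.6/(2√(0.89K_p)).
Setting ζ = 0.88: √(0.89K_p) = 4.6/(2·0.88) = 2.614, so K_p = 6.831/0.89 = 7.68.

K_p = 7.68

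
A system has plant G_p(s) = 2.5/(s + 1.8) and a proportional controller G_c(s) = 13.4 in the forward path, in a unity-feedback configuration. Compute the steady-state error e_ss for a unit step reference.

The loop is type 0. Static position error constant K_pos = G_c(0)·G_p(0) = 13.4·1.389 = 18.61.
Steady-state error to a unit step: e_ss = 1/(1+K_pos) = 1/19.61 = 0.051.

0.051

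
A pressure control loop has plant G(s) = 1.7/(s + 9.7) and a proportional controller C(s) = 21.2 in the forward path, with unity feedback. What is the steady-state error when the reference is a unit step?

0.212

The loop is type 0. Static position error constant K_pos = C(0)·G(0) = 21.2·0.1753 = 3.715.
Steady-state error to a unit step: e_ss = 1/(1+K_pos) = 1/4.715 = 0.212.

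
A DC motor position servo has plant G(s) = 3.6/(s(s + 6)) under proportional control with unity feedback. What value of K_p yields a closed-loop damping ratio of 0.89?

K_p = 3.16

Closed-loop characteristic equation: s² + 6s + K_p·3.6 = 0.
So ω_n = √(3.6K_p) and 2ζω_n = 6, giving ζ = 6/(2√(3.6K_p)).
Setting ζ = 0.89: √(3.6K_p) = 6/(2·0.89) = 3.371, so K_p = 11.36/3.6 = 3.16.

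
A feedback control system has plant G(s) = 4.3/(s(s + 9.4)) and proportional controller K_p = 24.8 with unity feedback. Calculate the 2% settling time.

T_s ≈ 0.851 s

Closed-loop characteristic equation: s² + 9.4s + 106.6 = 0, so ω_n = 10.33 rad/s and ζ = 9.4/(2·10.33) = 0.4551.
2% settling time T_s ≈ 4/(ζω_n) = 4/4.7 = 0.851 s.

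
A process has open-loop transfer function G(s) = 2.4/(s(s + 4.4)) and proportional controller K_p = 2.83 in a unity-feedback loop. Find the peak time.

T_p = 2.25 s

Closed-loop characteristic equation: s² + 4.4s + 6.792 = 0, so ω_n = 2.606 rad/s and ζ = 4.4/(2·2.606) = 0.8442.
Damped frequency ω_d = ω_n√(1−ζ²) = 1.397 rad/s, so peak time T_p = π/ω_d = 2.25 s.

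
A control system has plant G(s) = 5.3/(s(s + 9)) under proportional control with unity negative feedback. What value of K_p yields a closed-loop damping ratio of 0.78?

K_p = 6.28

Closed-loop characteristic equation: s² + 9s + K_p·5.3 = 0.
So ω_n = √(5.3K_p) and 2ζω_n = 9, giving ζ = 9/(2√(5.3K_p)).
Setting ζ = 0.78: √(5.3K_p) = 9/(2·0.78) = 5.769, so K_p = 33.28/5.3 = 6.28.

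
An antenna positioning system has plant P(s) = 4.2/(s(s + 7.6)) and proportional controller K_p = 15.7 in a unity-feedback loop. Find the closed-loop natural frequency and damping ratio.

1 + K_p·P(s) = 0 gives s² + 7.6s + 65.94 = 0.
Matching s² + 2ζω_n s + ω_n²: ω_n = √65.94 = 8.12 rad/s and 2ζω_n = 7.6, so ζ = 7.6/(2·8.12) = 0.468.

ω_n = 8.12 rad/s, ζ = 0.468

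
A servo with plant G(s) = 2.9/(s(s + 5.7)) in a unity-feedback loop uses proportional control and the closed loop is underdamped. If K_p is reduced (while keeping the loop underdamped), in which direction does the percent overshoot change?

ζ = 5.7/(2√(2.9K_p)) rises as K_p falls; higher damping means less overshoot.

decrease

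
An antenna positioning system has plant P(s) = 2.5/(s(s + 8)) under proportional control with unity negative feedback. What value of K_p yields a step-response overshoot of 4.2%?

From %OS = 100·exp(−πζ/√(1−ζ²)) = 4.2%, ζ = −ln(0.042)/√(π²+ln²(0.042)) = 0.7103.
Characteristic equation s² + 8s + 2.5K_p = 0 gives ζ = 8/(2√(2.5K_p)).
Setting ζ = 0.7103: √(2.5K_p) = 8/(2·0.7103) = 5.631, so K_p = 31.71/2.5 = 12.7.

K_p = 12.7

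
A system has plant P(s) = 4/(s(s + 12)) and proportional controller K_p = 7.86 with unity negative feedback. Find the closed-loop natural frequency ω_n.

The closed-loop denominator is s(s+12) + 7.86·4 = s² + 12s + 31.44.
So ω_n² = 31.44 ⇒ ω_n = 5.607 rad/s, and ζ = 12/(2ω_n) = 1.07.

ω_n = 5.61 rad/s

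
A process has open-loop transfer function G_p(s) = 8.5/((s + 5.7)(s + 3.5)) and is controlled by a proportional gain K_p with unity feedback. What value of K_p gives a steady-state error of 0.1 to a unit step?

K_p = 21.1

Steady-state error for a unit step on this type-0 loop is 1/(1 + K_p·G_p(0)).
G_p(0) = 0.4261. Require 1/(1 + K_p·0.4261) = 0.1, so 1 + 0.4261·K_p = 10.
K_p = (10 − 1)/0.4261 = 21.1.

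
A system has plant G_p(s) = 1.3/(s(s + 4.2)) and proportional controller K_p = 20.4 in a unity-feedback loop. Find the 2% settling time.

T_s ≈ 1.9 s

From 1 + K_pG_p(s) = 0: s² + 4.2s + 26.52 = 0 ⇒ ω_n = 5.15, ζ = 0.4078.
2% settling time T_s ≈ 4/(ζω_n) = 4/2.1 = 1.9 s.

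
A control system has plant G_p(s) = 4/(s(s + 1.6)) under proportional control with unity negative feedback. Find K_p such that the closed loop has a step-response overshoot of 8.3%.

From %OS = 100·exp(−πζ/√(1−ζ²)) = 8.3%, ζ = −ln(0.083)/√(π²+ln²(0.083)) = 0.621.
Characteristic equation s² + 1.6s + 4K_p = 0 gives ζ = 1.6/(2√(4K_p)).
Setting ζ = 0.621: √(4K_p) = 1.6/(2·0.621) = 1.288, so K_p = 1.66/4 = 0.415.

K_p = 0.415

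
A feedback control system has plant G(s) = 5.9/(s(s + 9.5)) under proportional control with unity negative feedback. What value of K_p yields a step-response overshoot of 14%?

K_p = 13.6

From %OS = 100·exp(−πζ/√(1−ζ²)) = 14%, ζ = −ln(0.14)/√(π²+ln²(0.14)) = 0.5305.
Characteristic equation s² + 9.5s + 5.9K_p = 0 gives ζ = 9.5/(2√(5.9K_p)).
Setting ζ = 0.5305: √(5.9K_p) = 9.5/(2·0.5305) = 8.954, so K_p = 80.17/5.9 = 13.6.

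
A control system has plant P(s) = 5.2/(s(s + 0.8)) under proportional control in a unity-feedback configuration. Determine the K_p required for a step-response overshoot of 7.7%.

From %OS = 100·exp(−πζ/√(1−ζ²)) = 7.7%, ζ = −ln(0.077)/√(π²+ln²(0.077)) = 0.6323.
Characteristic equation s² + 0.8s + 5.2K_p = 0 gives ζ = 0.8/(2√(5.2K_p)).
Setting ζ = 0.6323: √(5.2K_p) = 0.8/(2·0.6323) = 0.6326, so K_p = 0.4002/5.2 = 0.077.

K_p = 0.077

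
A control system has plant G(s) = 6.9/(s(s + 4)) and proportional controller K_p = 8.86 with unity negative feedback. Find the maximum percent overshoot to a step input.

The closed-loop denominator s² + 4s + 61.13 gives ω_n = √61.13 = 7.819 and ζ = 4/(2ω_n) = 0.2558.
%OS = 100·exp(−πζ/√(1−ζ²)) = 100·exp(−π·0.2558/√0.9346) = 43.6%.

43.6%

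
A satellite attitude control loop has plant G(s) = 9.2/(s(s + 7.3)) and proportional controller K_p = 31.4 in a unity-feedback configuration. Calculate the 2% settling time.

T_s ≈ 1.1 s

Closed-loop characteristic equation: s² + 7.3s + 288.9 = 0, so ω_n = 17 rad/s and ζ = 7.3/(2·17) = 0.2148.
2% settling time T_s ≈ 4/(ζω_n) = 4/3.65 = 1.1 s.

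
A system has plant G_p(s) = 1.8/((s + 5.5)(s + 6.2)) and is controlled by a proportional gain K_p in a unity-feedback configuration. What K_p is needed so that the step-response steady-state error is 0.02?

The loop is type 0, so e_ss(step) = 1/(1 + K_pos) with K_pos = K_p·G_p(0).
G_p(0) = 0.05279. Require 1/(1 + K_p·0.05279) = 0.02, so 1 + 0.05279·K_p = 50.
K_p = (50 − 1)/0.05279 = 928.

K_p = 928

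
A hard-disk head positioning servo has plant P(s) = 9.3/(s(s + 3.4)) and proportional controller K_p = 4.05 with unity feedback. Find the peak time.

Closed-loop characteristic equation: s² + 3.4s + 37.66 = 0, so ω_n = 6.137 rad/s and ζ = 3.4/(2·6.137) = 0.277.
Damped frequency ω_d = ω_n√(1−ζ²) = 5.897 rad/s, so peak time T_p = π/ω_d = 0.533 s.

T_p = 0.533 s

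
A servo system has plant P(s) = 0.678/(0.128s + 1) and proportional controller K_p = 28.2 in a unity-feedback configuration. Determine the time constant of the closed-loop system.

τ = 0.00636 s

Closed loop: T(s) = K_p·P/(1+K_p·P) = 19.12/(0.128s + 1 + 19.12), with pole at s = −(1 + 19.12)/0.128 = −157.2.
Closed-loop time constant τ = 1/157.2 = 0.00636 s.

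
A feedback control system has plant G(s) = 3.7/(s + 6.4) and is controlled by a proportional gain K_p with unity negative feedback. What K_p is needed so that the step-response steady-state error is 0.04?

K_p = 41.5

Steady-state error for a unit step on this type-0 loop is 1/(1 + K_p·G(0)).
G(0) = 0.5781. Require 1/(1 + K_p·0.5781) = 0.04, so 1 + 0.5781·K_p = 25.
K_p = (25 − 1)/0.5781 = 41.5.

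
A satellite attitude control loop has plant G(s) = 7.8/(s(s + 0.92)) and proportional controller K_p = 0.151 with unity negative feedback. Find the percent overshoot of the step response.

23%

From 1 + K_pG(s) = 0: s² + 0.92s + 1.178 = 0 ⇒ ω_n = 1.085, ζ = 0.4239.
%OS = 100·exp(−πζ/√(1−ζ²)) = 100·exp(−π·0.4239/√0.8203) = 23%.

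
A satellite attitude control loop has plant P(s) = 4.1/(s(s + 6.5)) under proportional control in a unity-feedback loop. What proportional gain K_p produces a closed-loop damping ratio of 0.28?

Closed-loop characteristic equation: s² + 6.5s + K_p·4.1 = 0.
So ω_n = √(4.1K_p) and 2ζω_n = 6.5, giving ζ = 6.5/(2√(4.1K_p)).
Setting ζ = 0.28: √(4.1K_p) = 6.5/(2·0.28) = 11.61, so K_p = 134.7/4.1 = 32.9.

K_p = 32.9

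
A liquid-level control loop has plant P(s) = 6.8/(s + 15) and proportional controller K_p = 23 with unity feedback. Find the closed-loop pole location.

Closed-loop transfer function: T(s) = K_p·P(s)/(1 + K_p·P(s)) = 156.4/(s + 15 + 156.4) = 156.4/(s + 171.4).
The closed-loop pole is at s = −171.4.

s = -171.4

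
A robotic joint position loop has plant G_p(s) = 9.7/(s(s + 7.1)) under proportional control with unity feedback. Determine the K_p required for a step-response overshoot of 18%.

From %OS = 100·exp(−πζ/√(1−ζ²)) = 18%, ζ = −ln(0.18)/√(π²+ln²(0.18)) = 0.4791.
Characteristic equation s² + 7.1s + 9.7K_p = 0 gives ζ = 7.1/(2√(9.7K_p)).
Setting ζ = 0.4791: √(9.7K_p) = 7.1/(2·0.4791) = 7.41, so K_p = 54.9/9.7 = 5.66.

K_p = 5.66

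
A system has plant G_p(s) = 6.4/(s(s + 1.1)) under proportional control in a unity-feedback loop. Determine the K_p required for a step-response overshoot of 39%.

K_p = 0.573

From %OS = 100·exp(−πζ/√(1−ζ²)) = 39%, ζ = −ln(0.39)/√(π²+ln²(0.39)) = 0.2871.
Characteristic equation s² + 1.1s + 6.4K_p = 0 gives ζ = 1.1/(2√(6.4K_p)).
Setting ζ = 0.2871: √(6.4K_p) = 1.1/(2·0.2871) = 1.916, so K_p = 3.67/6.4 = 0.573.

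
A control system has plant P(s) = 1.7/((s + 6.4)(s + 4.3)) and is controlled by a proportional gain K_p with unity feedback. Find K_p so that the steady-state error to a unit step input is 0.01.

For a type-0 loop with proportional control, e_ss = 1/(1 + K_p·P(0)).
P(0) = 0.06177. Require 1/(1 + K_p·0.06177) = 0.01, so 1 + 0.06177·K_p = 100.
K_p = (100 − 1)/0.06177 = 1600.

K_p = 1600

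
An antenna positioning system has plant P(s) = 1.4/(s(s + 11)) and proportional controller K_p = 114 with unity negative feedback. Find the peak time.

T_p = 0.276 s

Closed-loop characteristic equation: s² + 11s + 159.6 = 0, so ω_n = 12.63 rad/s and ζ = 11/(2·12.63) = 0.4354.
Damped frequency ω_d = ω_n√(1−ζ²) = 11.37 rad/s, so peak time T_p = π/ω_d = 0.276 s.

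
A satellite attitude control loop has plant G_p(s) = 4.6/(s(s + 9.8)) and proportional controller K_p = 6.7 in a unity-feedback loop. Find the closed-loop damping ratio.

ζ = 0.883

1 + K_p·G_p(s) = 0 gives s² + 9.8s + 30.82 = 0.
So ω_n² = 30.82 ⇒ ω_n = 5.552 rad/s, and ζ = 9.8/(2ω_n) = 0.883.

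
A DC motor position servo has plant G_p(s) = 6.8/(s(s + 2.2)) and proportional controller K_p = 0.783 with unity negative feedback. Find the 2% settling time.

The closed-loop denominator s² + 2.2s + 5.324 gives ω_n = √5.324 = 2.307 and ζ = 2.2/(2ω_n) = 0.4767.
2% settling time T_s ≈ 4/(ζω_n) = 4/1.1 = 3.64 s.

T_s ≈ 3.64 s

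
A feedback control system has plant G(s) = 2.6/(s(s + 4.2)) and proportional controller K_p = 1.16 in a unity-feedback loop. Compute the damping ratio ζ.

ζ = 1.21

The closed-loop denominator is s(s+4.2) + 1.16·2.6 = s² + 4.2s + 3.016.
Matching s² + 2ζω_n s + ω_n²: ω_n = √3.016 = 1.737 rad/s and 2ζω_n = 4.2, so ζ = 4.2/(2·1.737) = 1.21.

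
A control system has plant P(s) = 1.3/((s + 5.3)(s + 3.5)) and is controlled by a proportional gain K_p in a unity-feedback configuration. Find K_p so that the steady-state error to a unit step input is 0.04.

The loop is type 0, so e_ss(step) = 1/(1 + K_pos) with K_pos = K_p·P(0).
P(0) = 0.07008. Require 1/(1 + K_p·0.07008) = 0.04, so 1 + 0.07008·K_p = 25.
K_p = (25 − 1)/0.07008 = 342.

K_p = 342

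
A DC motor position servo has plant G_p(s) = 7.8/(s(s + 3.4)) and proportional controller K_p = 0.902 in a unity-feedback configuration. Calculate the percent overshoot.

7.26%

Closed-loop characteristic equation: s² + 3.4s + 7.036 = 0, so ω_n = 2.652 rad/s and ζ = 3.4/(2·2.652) = 0.6409.
%OS = 100·exp(−πζ/√(1−ζ²)) = 100·exp(−π·0.6409/√0.5892) = 7.26%.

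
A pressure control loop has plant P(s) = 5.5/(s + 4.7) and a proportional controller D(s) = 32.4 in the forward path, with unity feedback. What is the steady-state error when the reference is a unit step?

The loop is type 0. Static position error constant K_pos = D(0)·P(0) = 32.4·1.17 = 37.91.
Steady-state error to a unit step: e_ss = 1/(1+K_pos) = 1/38.91 = 0.0257.

0.0257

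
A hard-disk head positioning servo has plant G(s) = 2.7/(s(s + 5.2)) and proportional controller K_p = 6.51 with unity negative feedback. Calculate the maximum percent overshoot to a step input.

Closed-loop characteristic equation: s² + 5.2s + 17.58 = 0, so ω_n = 4.192 rad/s and ζ = 5.2/(2·4.192) = 0.6202.
%OS = 100·exp(−πζ/√(1−ζ²)) = 100·exp(−π·0.6202/√0.6154) = 8.34%.

8.34%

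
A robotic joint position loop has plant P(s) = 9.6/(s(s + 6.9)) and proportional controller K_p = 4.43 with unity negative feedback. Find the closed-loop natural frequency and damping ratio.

The closed-loop denominator is s(s+6.9) + 4.43·9.6 = s² + 6.9s + 42.53.
Matching s² + 2ζω_n s + ω_n²: ω_n = √42.53 = 6.521 rad/s and 2ζω_n = 6.9, so ζ = 6.9/(2·6.521) = 0.529.

ω_n = 6.52 rad/s, ζ = 0.529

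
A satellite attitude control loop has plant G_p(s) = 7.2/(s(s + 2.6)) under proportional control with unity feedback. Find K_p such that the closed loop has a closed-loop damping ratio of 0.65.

Closed-loop characteristic equation: s² + 2.6s + K_p·7.2 = 0.
So ω_n = √(7.2K_p) and 2ζω_n = 2.6, giving ζ = 2.6/(2√(7.2K_p)).
Setting ζ = 0.65: √(7.2K_p) = 2.6/(2·0.65) = 2, so K_p = 4/7.2 = 0.556.

K_p = 0.556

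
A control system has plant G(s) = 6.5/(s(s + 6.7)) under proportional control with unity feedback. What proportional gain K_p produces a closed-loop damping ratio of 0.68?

Closed-loop characteristic equation: s² + 6.7s + K_p·6.5 = 0.
So ω_n = √(6.5K_p) and 2ζω_n = 6.7, giving ζ = 6.7/(2√(6.5K_p)).
Setting ζ = 0.68: √(6.5K_p) = 6.7/(2·0.68) = 4.926, so K_p = 24.27/6.5 = 3.73.

K_p = 3.73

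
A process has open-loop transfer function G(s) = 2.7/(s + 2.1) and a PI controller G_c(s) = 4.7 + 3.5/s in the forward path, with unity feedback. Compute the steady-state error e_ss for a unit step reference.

0

The open loop G_c(s)G(s) has a pole at the origin (type 1), so the static position error constant is infinite and e_ss = 1/(1+∞) = 0.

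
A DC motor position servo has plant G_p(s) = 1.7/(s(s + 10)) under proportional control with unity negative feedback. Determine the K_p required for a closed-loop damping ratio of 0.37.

K_p = 107

Closed-loop characteristic equation: s² + 10s + K_p·1.7 = 0.
So ω_n = √(1.7K_p) and 2ζω_n = 10, giving ζ = 10/(2√(1.7K_p)).
Setting ζ = 0.37: √(1.7K_p) = 10/(2·0.37) = 13.51, so K_p = 182.6/1.7 = 107.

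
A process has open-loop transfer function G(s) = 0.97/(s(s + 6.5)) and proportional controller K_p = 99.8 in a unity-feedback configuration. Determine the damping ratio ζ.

ζ = 0.33

With unity feedback the closed-loop characteristic equation is s² + 6.5s + 99.8·0.97 = s² + 6.5s + 96.81 = 0.
Matching s² + 2ζω_n s + ω_n²: ω_n = √96.81 = 9.839 rad/s and 2ζω_n = 6.5, so ζ = 6.5/(2·9.839) = 0.33.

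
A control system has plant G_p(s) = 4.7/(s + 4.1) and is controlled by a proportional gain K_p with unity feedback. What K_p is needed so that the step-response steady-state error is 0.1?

K_p = 7.85

For a type-0 loop with proportional control, e_ss = 1/(1 + K_p·G_p(0)).
G_p(0) = 1.146. Require 1/(1 + K_p·1.146) = 0.1, so 1 + 1.146·K_p = 10.
K_p = (10 − 1)/1.146 = 7.85.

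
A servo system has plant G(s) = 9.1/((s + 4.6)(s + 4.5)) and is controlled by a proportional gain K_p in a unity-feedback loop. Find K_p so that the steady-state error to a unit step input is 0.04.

K_p = 54.6

For a type-0 loop with proportional control, e_ss = 1/(1 + K_p·G(0)).
G(0) = 0.4396. Require 1/(1 + K_p·0.4396) = 0.04, so 1 + 0.4396·K_p = 25.
K_p = (25 − 1)/0.4396 = 54.6.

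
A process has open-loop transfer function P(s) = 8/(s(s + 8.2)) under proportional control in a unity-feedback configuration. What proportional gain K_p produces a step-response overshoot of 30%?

K_p = 16.4

From %OS = 100·exp(−πζ/√(1−ζ²)) = 30%, ζ = −ln(0.3)/√(π²+ln²(0.3)) = 0.3579.
Characteristic equation s² + 8.2s + 8K_p = 0 gives ζ = 8.2/(2√(8K_p)).
Setting ζ = 0.3579: √(8K_p) = 8.2/(2·0.3579) = 11.46, so K_p = 131.3/8 = 16.4.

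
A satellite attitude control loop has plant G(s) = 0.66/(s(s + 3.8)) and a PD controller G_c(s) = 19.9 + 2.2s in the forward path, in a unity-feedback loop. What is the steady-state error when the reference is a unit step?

0

The open loop G_c(s)G(s) has a pole at the origin (type 1), so the static position error constant is infinite and e_ss = 1/(1+∞) = 0.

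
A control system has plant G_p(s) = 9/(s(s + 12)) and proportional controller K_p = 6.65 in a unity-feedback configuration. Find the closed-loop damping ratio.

ζ = 0.776

The closed-loop denominator is s(s+12) + 6.65·9 = s² + 12s + 59.85.
Matching s² + 2ζω_n s + ω_n²: ω_n = √59.85 = 7.736 rad/s and 2ζω_n = 12, so ζ = 12/(2·7.736) = 0.776.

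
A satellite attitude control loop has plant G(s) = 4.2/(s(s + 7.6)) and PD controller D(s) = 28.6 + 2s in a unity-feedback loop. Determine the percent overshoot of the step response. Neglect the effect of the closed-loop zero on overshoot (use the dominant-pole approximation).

Forward path: (28.6 + 2s)·4.2/(s(s+7.6)). The closed-loop characteristic equation is s² + (7.6 + 4.2·2)s + 4.2·28.6 = 0.
That is s² + 16s + 120.1 = 0, so ω_n = 10.96 rad/s and ζ = 16/(2·10.96) = 0.7299.
%OS = 100·exp(−πζ/√(1−ζ²)) = 3.49%.

3.49%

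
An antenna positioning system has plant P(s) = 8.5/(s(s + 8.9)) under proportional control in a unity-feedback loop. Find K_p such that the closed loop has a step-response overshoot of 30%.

K_p = 18.2

From %OS = 100·exp(−πζ/√(1−ζ²)) = 30%, ζ = −ln(0.3)/√(π²+ln²(0.3)) = 0.3579.
Characteristic equation s² + 8.9s + 8.5K_p = 0 gives ζ = 8.9/(2√(8.5K_p)).
Setting ζ = 0.3579: √(8.5K_p) = 8.9/(2·0.3579) = 12.44, so K_p = 154.6/8.5 = 18.2.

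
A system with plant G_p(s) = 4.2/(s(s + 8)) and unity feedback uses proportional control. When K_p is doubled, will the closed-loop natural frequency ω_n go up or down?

increase

ω_n = √(4.2·K_p), which grows with K_p.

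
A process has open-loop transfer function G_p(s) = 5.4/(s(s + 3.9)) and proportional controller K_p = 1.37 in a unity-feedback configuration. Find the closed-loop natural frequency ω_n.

ω_n = 2.72 rad/s

1 + K_p·G_p(s) = 0 gives s² + 3.9s + 7.398 = 0.
So ω_n² = 7.398 ⇒ ω_n = 2.72 rad/s, and ζ = 3.9/(2ω_n) = 0.717.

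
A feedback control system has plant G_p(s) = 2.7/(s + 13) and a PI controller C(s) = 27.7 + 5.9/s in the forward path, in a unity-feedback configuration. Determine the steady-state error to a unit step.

0

The open loop C(s)G_p(s) has a pole at the origin (type 1), so the static position error constant is infinite and e_ss = 1/(1+∞) = 0.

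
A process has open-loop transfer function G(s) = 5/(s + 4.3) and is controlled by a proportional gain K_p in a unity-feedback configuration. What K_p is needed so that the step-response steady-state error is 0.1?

K_p = 7.74

Steady-state error for a unit step on this type-0 loop is 1/(1 + K_p·G(0)).
G(0) = 1.163. Require 1/(1 + K_p·1.163) = 0.1, so 1 + 1.163·K_p = 10.
K_p = (10 − 1)/1.163 = 7.74.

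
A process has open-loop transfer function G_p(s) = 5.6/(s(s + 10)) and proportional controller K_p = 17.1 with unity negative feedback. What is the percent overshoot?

15.5%

From 1 + K_pG_p(s) = 0: s² + 10s + 95.76 = 0 ⇒ ω_n = 9.786, ζ = 0.5109.
%OS = 100·exp(−πζ/√(1−ζ²)) = 100·exp(−π·0.5109/√0.7389) = 15.5%.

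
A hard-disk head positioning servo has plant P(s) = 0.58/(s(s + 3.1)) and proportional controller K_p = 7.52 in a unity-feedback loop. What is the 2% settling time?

Closed-loop characteristic equation: s² + 3.1s + 4.362 = 0, so ω_n = 2.088 rad/s and ζ = 3.1/(2·2.088) = 0.7422.
2% settling time T_s ≈ 4/(ζω_n) = 4/1.55 = 2.58 s.

T_s ≈ 2.58 s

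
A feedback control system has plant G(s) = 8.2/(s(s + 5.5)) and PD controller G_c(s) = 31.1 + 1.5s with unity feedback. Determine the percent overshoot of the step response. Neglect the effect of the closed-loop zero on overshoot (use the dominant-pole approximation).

Forward path: (31.1 + 1.5s)·8.2/(s(s+5.5)). The closed-loop characteristic equation is s² + (5.5 + 8.2·1.5)s + 8.2·31.1 = 0.
That is s² + 17.8s + 255 = 0, so ω_n = 15.97 rad/s and ζ = 17.8/(2·15.97) = 0.5573.
%OS = 100·exp(−πζ/√(1−ζ²)) = 12.1%.

12.1%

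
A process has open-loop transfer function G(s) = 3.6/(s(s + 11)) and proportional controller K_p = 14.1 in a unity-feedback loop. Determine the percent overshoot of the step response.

2.2%

Closed-loop characteristic equation: s² + 11s + 50.76 = 0, so ω_n = 7.125 rad/s and ζ = 11/(2·7.125) = 0.772.
%OS = 100·exp(−πζ/√(1−ζ²)) = 100·exp(−π·0.772/√0.4041) = 2.2%.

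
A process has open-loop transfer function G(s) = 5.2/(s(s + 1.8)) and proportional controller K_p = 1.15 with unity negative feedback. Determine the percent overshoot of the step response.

28.8%

From 1 + K_pG(s) = 0: s² + 1.8s + 5.98 = 0 ⇒ ω_n = 2.445, ζ = 0.368.
%OS = 100·exp(−πζ/√(1−ζ²)) = 100·exp(−π·0.368/√0.8645) = 28.8%.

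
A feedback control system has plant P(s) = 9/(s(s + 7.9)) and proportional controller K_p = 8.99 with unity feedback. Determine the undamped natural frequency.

ω_n = 8.99 rad/s

The closed-loop denominator is s(s+7.9) + 8.99·9 = s² + 7.9s + 80.91.
Matching s² + 2ζω_n s + ω_n²: ω_n = √80.91 = 8.995 rad/s and 2ζω_n = 7.9, so ζ = 7.9/(2·8.995) = 0.439.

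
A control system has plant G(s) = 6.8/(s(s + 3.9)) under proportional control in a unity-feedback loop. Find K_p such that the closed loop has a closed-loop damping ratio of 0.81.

Closed-loop characteristic equation: s² + 3.9s + K_p·6.8 = 0.
So ω_n = √(6.8K_p) and 2ζω_n = 3.9, giving ζ = 3.9/(2√(6.8K_p)).
Setting ζ = 0.81: √(6.8K_p) = 3.9/(2·0.81) = 2.407, so K_p = 5.796/6.8 = 0.852.

K_p = 0.852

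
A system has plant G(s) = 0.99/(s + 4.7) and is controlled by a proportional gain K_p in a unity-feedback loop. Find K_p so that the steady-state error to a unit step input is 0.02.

K_p = 233

For a type-0 loop with proportional control, e_ss = 1/(1 + K_p·G(0)).
G(0) = 0.2106. Require 1/(1 + K_p·0.2106) = 0.02, so 1 + 0.2106·K_p = 50.
K_p = (50 − 1)/0.2106 = 233.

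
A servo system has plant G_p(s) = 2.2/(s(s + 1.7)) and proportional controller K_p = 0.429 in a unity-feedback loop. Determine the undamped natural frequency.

The closed-loop denominator is s(s+1.7) + 0.429·2.2 = s² + 1.7s + 0.9438.
So ω_n² = 0.9438 ⇒ ω_n = 0.9715 rad/s, and ζ = 1.7/(2ω_n) = 0.875.

ω_n = 0.971 rad/s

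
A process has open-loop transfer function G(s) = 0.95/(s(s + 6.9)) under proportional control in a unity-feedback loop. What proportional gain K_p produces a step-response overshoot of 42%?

From %OS = 100·exp(−πζ/√(1−ζ²)) = 42%, ζ = −ln(0.42)/√(π²+ln²(0.42)) = 0.2662.
Characteristic equation s² + 6.9s + 0.95K_p = 0 gives ζ = 6.9/(2√(0.95K_p)).
Setting ζ = 0.2662: √(0.95K_p) = 6.9/(2·0.2662) = 12.96, so K_p = 168/0.95 = 177.

K_p = 177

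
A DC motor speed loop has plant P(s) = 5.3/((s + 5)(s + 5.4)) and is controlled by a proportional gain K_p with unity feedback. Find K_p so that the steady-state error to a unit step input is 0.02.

For a type-0 loop with proportional control, e_ss = 1/(1 + K_p·P(0)).
P(0) = 0.1963. Require 1/(1 + K_p·0.1963) = 0.02, so 1 + 0.1963·K_p = 50.
K_p = (50 − 1)/0.1963 = 250.

K_p = 250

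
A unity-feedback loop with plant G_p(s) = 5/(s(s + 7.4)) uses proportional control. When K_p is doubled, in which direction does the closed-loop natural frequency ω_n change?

increase

ω_n = √(5·K_p), which grows with K_p.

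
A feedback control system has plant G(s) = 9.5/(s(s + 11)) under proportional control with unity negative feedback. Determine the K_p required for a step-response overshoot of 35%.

K_p = 31.7

From %OS = 100·exp(−πζ/√(1−ζ²)) = 35%, ζ = −ln(0.35)/√(π²+ln²(0.35)) = 0.3169.
Characteristic equation s² + 11s + 9.5K_p = 0 gives ζ = 11/(2√(9.5K_p)).
Setting ζ = 0.3169: √(9.5K_p) = 11/(2·0.3169) = 17.35, so K_p = 301.1/9.5 = 31.7.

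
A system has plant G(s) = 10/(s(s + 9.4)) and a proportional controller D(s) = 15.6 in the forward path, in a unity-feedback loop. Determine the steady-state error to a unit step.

0

The open loop D(s)G(s) has a pole at the origin (type 1), so the static position error constant is infinite and e_ss = 1/(1+∞) = 0.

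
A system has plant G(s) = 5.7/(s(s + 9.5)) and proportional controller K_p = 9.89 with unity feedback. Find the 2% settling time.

T_s ≈ 0.842 s

Closed-loop characteristic equation: s² + 9.5s + 56.37 = 0, so ω_n = 7.508 rad/s and ζ = 9.5/(2·7.508) = 0.6326.
2% settling time T_s ≈ 4/(ζω_n) = 4/4.75 = 0.842 s.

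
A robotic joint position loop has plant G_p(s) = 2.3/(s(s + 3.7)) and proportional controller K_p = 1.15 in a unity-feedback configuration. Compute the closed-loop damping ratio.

ζ = 1.14

With unity feedback the closed-loop characteristic equation is s² + 3.7s + 1.15·2.3 = s² + 3.7s + 2.645 = 0.
Matching s² + 2ζω_n s + ω_n²: ω_n = √2.645 = 1.626 rad/s and 2ζω_n = 3.7, so ζ = 3.7/(2·1.626) = 1.14.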